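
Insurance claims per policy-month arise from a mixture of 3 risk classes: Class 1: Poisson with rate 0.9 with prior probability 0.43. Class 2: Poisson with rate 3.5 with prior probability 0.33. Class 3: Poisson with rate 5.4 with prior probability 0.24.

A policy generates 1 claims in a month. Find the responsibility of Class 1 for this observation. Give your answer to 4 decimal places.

P(component k | x) = w_k·f_k(x) / marginal(x), where marginal(x) = Σ_j w_j·f_j(x).
Poisson probabilities:
  p_1 = 0.365913
  p_2 = 0.105691
  p_3 = 0.0243895
Weight by the priors:
  w_1·p_1 = 0.43 × 0.365913 = 0.157342
  w_2·p_2 = 0.33 × 0.105691 = 0.034878
  w_3·p_3 = 0.24 × 0.0243895 = 0.00585349
Marginal: 0.157342 + 0.034878 + 0.00585349 = 0.198074
So the posterior for Class 1 is 0.157342 / 0.198074 ≈ 0.7944.

0.7944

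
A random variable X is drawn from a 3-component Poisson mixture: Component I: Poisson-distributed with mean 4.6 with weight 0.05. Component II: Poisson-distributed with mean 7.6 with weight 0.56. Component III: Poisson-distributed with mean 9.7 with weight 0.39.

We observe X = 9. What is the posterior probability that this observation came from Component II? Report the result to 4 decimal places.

By Bayes' theorem, P(k | x) = w_k f_k(x) / Σ_j w_j f_j(x).
Evaluate each component's likelihood at the observed value:
  p_I = 0.0255448
  p_II = 0.11666
  p_III = 0.128388
Unnormalised posteriors:
  w_I·p_I = 0.05 × 0.0255448 = 0.00127724
  w_II·p_II = 0.56 × 0.11666 = 0.0653295
  w_III·p_III = 0.39 × 0.128388 = 0.0500715
Normaliser: 0.00127724 + 0.0653295 + 0.0500715 = 0.116678
P(Component II | x) ≈ 0.5599

0.5599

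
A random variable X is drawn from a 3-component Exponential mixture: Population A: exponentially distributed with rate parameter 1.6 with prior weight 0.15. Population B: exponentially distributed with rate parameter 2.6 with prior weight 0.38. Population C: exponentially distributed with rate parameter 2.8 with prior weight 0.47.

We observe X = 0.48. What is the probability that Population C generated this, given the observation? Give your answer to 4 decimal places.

0.4649

P(component k | x) = w_k·f_k(x) / marginal(x), where marginal(x) = Σ_j w_j·f_j(x).
Exponential densities:
  L_A = 0.742304
  L_B = 0.746404
  L_C = 0.730241
Weight by the priors:
  w_A·L_A = 0.15 × 0.742304 = 0.111346
  w_B·L_B = 0.38 × 0.746404 = 0.283633
  w_C·L_C = 0.47 × 0.730241 = 0.343213
Denominator: 0.111346 + 0.283633 + 0.343213 = 0.738192
P(Population C | data) = 0.343213 / 0.738192 ≈ 0.4649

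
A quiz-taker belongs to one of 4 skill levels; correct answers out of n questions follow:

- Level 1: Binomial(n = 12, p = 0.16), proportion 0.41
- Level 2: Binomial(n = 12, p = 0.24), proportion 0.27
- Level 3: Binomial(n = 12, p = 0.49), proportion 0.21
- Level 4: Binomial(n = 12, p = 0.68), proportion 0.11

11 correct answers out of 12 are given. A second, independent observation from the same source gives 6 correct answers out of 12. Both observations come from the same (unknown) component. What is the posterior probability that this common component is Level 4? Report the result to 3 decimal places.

Posterior ∝ prior × likelihood, so P(k | x) ∝ π_k f_k(x); normalise over all components.
Since both observations come from the same component, the likelihood for component k is f_k(x₁)·f_k(x₂).
  p_1 = [C(12,11)·0.16^11·0.84^1 = 12·1.75922e-09·0.84 = 1.77329e-08] × [0.00544587] = 9.65713e-11
  p_2 = [C(12,11)·0.24^11·0.76^1 = 12·1.52168e-07·0.76 = 1.38777e-06] × [0.0340268] = 4.72215e-08
  p_3 = [C(12,11)·0.49^11·0.51^1 = 12·0.000390982·0.51 = 0.00239281] × [0.225045] = 0.00053849
  p_4 = [C(12,11)·0.68^11·0.32^1 = 12·0.0143747·0.32 = 0.0551988] × [0.0980901] = 0.00541445
Multiply by the mixture weights:
  π_1·p_1 = 0.41 × 9.65713e-11 = 3.95942e-11
  π_2·p_2 = 0.27 × 4.72215e-08 = 1.27498e-08
  π_3·p_3 = 0.21 × 0.00053849 = 0.000113083
  π_4·p_4 = 0.11 × 0.00541445 = 0.00059559
Normaliser: 3.95942e-11 + 1.27498e-08 + 0.000113083 + 0.00059559 = 0.000708686
P(Level 4 | x₁,x₂) = 0.00059559 / 0.000708686 ≈ 0.840

0.840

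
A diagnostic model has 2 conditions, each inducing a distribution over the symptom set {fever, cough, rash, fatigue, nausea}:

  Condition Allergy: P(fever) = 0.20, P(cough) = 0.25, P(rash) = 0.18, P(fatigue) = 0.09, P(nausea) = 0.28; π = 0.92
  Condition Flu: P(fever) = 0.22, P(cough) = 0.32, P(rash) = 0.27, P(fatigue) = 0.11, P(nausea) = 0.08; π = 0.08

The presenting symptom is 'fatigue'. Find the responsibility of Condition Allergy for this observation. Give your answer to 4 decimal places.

0.9039

The responsibility of component k is π_k f_k(x) divided by Σ_j π_j f_j(x).
Component likelihoods at x = 'fatigue':
  p_Allergy = 0.09
  p_Flu = 0.11
Weight by the priors:
  π_Allergy·p_Allergy = 0.92 × 0.09 = 0.0828
  π_Flu·p_Flu = 0.08 × 0.11 = 0.0088
Sum: 0.0828 + 0.0088 = 0.0916
Responsibility of Condition Allergy: 0.0828 / 0.0916 ≈ 0.9039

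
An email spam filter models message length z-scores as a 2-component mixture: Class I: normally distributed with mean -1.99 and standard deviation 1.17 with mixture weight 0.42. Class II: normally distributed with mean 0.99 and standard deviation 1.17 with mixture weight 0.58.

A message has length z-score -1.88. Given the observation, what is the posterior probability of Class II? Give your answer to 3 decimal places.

P(component k | x) = π_k·f_k(x) / marginal(x), where marginal(x) = Σ_j π_j·f_j(x).
Evaluate each component's likelihood at the observed value:
  f_I = 0.339473
  f_II = 0.0168311
Prior × likelihood for each component:
  π_I·f_I = 0.42 × 0.339473 = 0.142579
  π_II·f_II = 0.58 × 0.0168311 = 0.00976205
Marginal: 0.142579 + 0.00976205 = 0.152341
P(Class II | -1.88) = 0.00976205 / 0.152341 ≈ 0.064

0.064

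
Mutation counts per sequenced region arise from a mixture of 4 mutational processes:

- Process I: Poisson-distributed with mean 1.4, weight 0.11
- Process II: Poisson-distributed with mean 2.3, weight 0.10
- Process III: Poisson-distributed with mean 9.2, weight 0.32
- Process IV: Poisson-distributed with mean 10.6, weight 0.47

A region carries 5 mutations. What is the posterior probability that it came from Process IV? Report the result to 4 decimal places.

P(component k | x) = w_k·f_k(x) / marginal(x), where marginal(x) = Σ_j w_j·f_j(x).
Component likelihoods at x = 5 mutations:
  f_I = 0.0110521
  f_II = 0.053775
  f_III = 0.0554943
  f_IV = 0.027786
Unnormalised posteriors:
  w_I·f_I = 0.11 × 0.0110521 = 0.00121574
  w_II·f_II = 0.10 × 0.053775 = 0.0053775
  w_III·f_III = 0.32 × 0.0554943 = 0.0177582
  w_IV·f_IV = 0.47 × 0.027786 = 0.0130594
Evidence: 0.00121574 + 0.0053775 + 0.0177582 + 0.0130594 = 0.0374109
P(Process IV | 5 mutations) ≈ 0.3491

0.3491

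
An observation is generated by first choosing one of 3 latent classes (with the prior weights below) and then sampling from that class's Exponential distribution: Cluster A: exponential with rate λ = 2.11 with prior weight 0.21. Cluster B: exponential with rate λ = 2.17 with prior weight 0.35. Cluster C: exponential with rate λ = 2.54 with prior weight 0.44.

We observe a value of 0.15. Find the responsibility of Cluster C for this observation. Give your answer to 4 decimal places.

0.4670

Apply Bayes' rule: the posterior for each component is proportional to its prior times its likelihood at x.
Exponential densities:
  p_A = 1.53755
  p_B = 1.5671
  p_C = 1.73527
Unnormalised posteriors:
  π_A·p_A = 0.21 × 1.53755 = 0.322885
  π_B·p_B = 0.35 × 1.5671 = 0.548485
  π_C·p_C = 0.44 × 1.73527 = 0.76352
Normaliser: 0.322885 + 0.548485 + 0.76352 = 1.63489
Responsibility of Cluster C: 0.76352 / 1.63489 ≈ 0.4670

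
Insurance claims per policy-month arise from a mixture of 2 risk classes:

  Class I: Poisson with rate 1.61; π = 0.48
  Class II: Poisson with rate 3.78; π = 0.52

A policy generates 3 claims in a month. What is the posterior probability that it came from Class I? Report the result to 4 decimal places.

P(component k | x) = w_k·f_k(x) / marginal(x), where marginal(x) = Σ_j w_j·f_j(x).
Component likelihoods at x = 3 claims:
  L_I = e^(−1.61)·1.61^3/3! = 0.139031
  L_II = e^(−3.78)·3.78^3/3! = 0.205443
Unnormalised posteriors:
  w_I·L_I = 0.48 × 0.139031 = 0.066735
  w_II·L_II = 0.52 × 0.205443 = 0.10683
Marginal: 0.066735 + 0.10683 = 0.173565
P(Class I | x) ≈ 0.3845

0.3845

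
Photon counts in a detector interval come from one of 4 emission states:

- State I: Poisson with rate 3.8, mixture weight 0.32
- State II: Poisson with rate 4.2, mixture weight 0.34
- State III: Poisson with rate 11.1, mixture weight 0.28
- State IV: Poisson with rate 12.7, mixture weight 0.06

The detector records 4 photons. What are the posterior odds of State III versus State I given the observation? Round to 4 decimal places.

0.0430

The posterior odds equal the prior odds times the likelihood ratio: (π_i/π_j)·(f_i(x)/f_j(x)).
Poisson probabilities:
  f_I = e^(−3.8)·3.8^4/4! = 0.194359
  f_II = e^(−4.2)·4.2^4/4! = 0.194424
  f_III = e^(−11.1)·11.1^4/4! = 0.00955899
  f_IV = e^(−12.7)·12.7^4/4! = 0.00330722
0.00267652 / 0.0621948 ≈ 0.0430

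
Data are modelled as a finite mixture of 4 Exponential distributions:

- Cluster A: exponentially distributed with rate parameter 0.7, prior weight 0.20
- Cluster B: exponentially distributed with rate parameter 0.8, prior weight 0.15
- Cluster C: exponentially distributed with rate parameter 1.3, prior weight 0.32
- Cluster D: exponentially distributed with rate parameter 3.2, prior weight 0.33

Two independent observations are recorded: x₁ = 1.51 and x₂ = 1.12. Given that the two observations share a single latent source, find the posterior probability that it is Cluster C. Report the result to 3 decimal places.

Apply Bayes' rule: the posterior for each component is proportional to its prior times its likelihood at x.
Since both observations come from the same component, the likelihood for component k is f_k(x₁)·f_k(x₂).
  p_A = [0.243248] × [0.319603] = 0.0777428
  p_B = [0.239035] × [0.326559] = 0.0780593
  p_C = [0.182567] × [0.303117] = 0.0553393
  p_D = [0.0255058] × [0.0888461] = 0.00226609
Weight by the priors:
  π_A·p_A = 0.20 × 0.0777428 = 0.0155486
  π_B·p_B = 0.15 × 0.0780593 = 0.0117089
  π_C·p_C = 0.32 × 0.0553393 = 0.0177086
  π_D·p_D = 0.33 × 0.00226609 = 0.00074781
Normaliser: 0.0155486 + 0.0117089 + 0.0177086 + 0.00074781 = 0.0457138
So the posterior for Cluster C is 0.0177086 / 0.0457138 ≈ 0.387.

0.387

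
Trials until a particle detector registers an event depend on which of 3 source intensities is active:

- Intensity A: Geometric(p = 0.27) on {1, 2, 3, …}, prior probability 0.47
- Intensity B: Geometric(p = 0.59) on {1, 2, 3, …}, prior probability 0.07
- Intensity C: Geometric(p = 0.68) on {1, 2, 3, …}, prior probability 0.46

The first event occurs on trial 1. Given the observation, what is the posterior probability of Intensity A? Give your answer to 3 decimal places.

0.264

By Bayes' theorem, P(k | x) = π_k f_k(x) / Σ_j π_j f_j(x).
Component likelihoods at x = 1:
  p_A = 0.27
  p_B = 0.59
  p_C = 0.68
Weight by the priors:
  π_A·p_A = 0.47 × 0.27 = 0.1269
  π_B·p_B = 0.07 × 0.59 = 0.0413
  π_C·p_C = 0.46 × 0.68 = 0.3128
Evidence: 0.1269 + 0.0413 + 0.3128 = 0.481
Responsibility of Intensity A: 0.1269 / 0.481 ≈ 0.264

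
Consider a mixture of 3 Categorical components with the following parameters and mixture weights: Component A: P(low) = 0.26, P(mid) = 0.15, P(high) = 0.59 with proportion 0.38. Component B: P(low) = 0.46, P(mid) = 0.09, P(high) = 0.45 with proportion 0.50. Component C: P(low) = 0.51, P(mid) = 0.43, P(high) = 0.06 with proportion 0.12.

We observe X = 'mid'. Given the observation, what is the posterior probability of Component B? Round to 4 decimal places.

0.2930

Apply Bayes' rule: the posterior for each component is proportional to its prior times its likelihood at x.
Evaluate each component's likelihood at the observed value:
  f_A = 0.15
  f_B = 0.09
  f_C = 0.43
Multiply by the mixture weights:
  π_A·f_A = 0.38 × 0.15 = 0.057
  π_B·f_B = 0.50 × 0.09 = 0.045
  π_C·f_C = 0.12 × 0.43 = 0.0516
Sum: 0.057 + 0.045 + 0.0516 = 0.1536
P(Component B | the observation) = 0.045 / 0.1536 ≈ 0.2930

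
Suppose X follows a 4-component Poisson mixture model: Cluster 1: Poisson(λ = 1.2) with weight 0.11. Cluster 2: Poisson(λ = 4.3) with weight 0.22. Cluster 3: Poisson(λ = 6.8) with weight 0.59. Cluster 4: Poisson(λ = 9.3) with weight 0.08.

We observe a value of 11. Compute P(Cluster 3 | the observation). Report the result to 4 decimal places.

0.7258

By Bayes' theorem, P(k | x) = P(Z=k) f_k(x) / Σ_j P(Z=j) f_j(x).
Evaluate each component's likelihood at the observed value:
  p_1 = 5.60641e-08
  p_2 = 0.00315886
  p_3 = 0.0401088
  p_4 = 0.10309
Weight by the priors:
  P(Z=1)·p_1 = 0.11 × 5.60641e-08 = 6.16705e-09
  P(Z=2)·p_2 = 0.22 × 0.00315886 = 0.00069495
  P(Z=3)·p_3 = 0.59 × 0.0401088 = 0.0236642
  P(Z=4)·p_4 = 0.08 × 0.10309 = 0.00824723
Sum: 6.16705e-09 + 0.00069495 + 0.0236642 + 0.00824723 = 0.0326064
P(Cluster 3 | data) ≈ 0.7258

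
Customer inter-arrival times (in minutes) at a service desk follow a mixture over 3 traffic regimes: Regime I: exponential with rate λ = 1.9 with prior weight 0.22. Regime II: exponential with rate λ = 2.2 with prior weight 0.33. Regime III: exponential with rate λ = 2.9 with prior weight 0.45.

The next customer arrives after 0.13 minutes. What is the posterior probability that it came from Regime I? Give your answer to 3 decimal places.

P(component k | x) = w_k·f_k(x) / marginal(x), where marginal(x) = Σ_j w_j·f_j(x).
Evaluate each component's likelihood at the observed value:
  L_I = 1.9·e^(−1.9·0.13) = 1.9·e^(−0.2470) = 1.48417
  L_II = 2.2·e^(−2.2·0.13) = 2.2·e^(−0.2860) = 1.65278
  L_III = 2.9·e^(−2.9·0.13) = 2.9·e^(−0.3770) = 1.98916
Weight by the priors:
  w_I·L_I = 0.22 × 1.48417 = 0.326517
  w_II·L_II = 0.33 × 1.65278 = 0.545417
  w_III·L_III = 0.45 × 1.98916 = 0.89512
Sum: 0.326517 + 0.545417 + 0.89512 = 1.76705
Responsibility of Regime I: 0.326517 / 1.76705 ≈ 0.185

0.185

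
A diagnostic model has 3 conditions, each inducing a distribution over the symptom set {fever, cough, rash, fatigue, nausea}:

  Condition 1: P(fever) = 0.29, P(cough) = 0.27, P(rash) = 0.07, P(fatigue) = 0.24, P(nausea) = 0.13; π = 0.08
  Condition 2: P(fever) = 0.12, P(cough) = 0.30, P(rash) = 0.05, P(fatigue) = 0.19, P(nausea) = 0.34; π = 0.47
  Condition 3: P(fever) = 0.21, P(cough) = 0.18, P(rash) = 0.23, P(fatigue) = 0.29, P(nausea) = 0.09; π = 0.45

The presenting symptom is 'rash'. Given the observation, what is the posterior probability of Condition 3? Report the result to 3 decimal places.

The responsibility of component k is w_k f_k(x) divided by Σ_j w_j f_j(x).
Categorical probabilities:
  L_1 = 0.07
  L_2 = 0.05
  L_3 = 0.23
Multiply by the mixture weights:
  w_1·L_1 = 0.08 × 0.07 = 0.0056
  w_2·L_2 = 0.47 × 0.05 = 0.0235
  w_3·L_3 = 0.45 × 0.23 = 0.1035
Denominator: 0.0056 + 0.0235 + 0.1035 = 0.1326
So the posterior for Condition 3 is 0.1035 / 0.1326 ≈ 0.781.

0.781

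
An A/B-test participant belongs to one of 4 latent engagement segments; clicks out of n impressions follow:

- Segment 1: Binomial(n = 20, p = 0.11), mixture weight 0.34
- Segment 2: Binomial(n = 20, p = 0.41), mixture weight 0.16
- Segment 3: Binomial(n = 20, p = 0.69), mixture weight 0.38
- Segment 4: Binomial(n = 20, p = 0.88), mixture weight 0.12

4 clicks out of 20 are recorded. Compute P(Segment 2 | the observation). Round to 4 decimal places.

Posterior ∝ prior × likelihood, so P(k | x) ∝ π_k f_k(x); normalise over all components.
Component likelihoods at x = 4 clicks out of 20:
  f_1 = C(20,4)·0.11^4·0.89^16 = 4845·0.00014641·0.154967 = 0.109927
  f_2 = C(20,4)·0.41^4·0.59^16 = 4845·0.0282576·0.000215592 = 0.0295163
  f_3 = C(20,4)·0.69^4·0.31^16 = 4845·0.226671·7.27423e-09 = 7.98872e-06
  f_4 = C(20,4)·0.88^4·0.12^16 = 4845·0.599695·1.84884e-15 = 5.37186e-12
Multiply by the mixture weights:
  π_1·f_1 = 0.34 × 0.109927 = 0.0373752
  π_2·f_2 = 0.16 × 0.0295163 = 0.0047226
  π_3·f_3 = 0.38 × 7.98872e-06 = 3.03571e-06
  π_4·f_4 = 0.12 × 5.37186e-12 = 6.44623e-13
Sum: 0.0373752 + 0.0047226 + 3.03571e-06 + 6.44623e-13 = 0.0421008
Responsibility of Segment 2: 0.0047226 / 0.0421008 ≈ 0.1122

0.1122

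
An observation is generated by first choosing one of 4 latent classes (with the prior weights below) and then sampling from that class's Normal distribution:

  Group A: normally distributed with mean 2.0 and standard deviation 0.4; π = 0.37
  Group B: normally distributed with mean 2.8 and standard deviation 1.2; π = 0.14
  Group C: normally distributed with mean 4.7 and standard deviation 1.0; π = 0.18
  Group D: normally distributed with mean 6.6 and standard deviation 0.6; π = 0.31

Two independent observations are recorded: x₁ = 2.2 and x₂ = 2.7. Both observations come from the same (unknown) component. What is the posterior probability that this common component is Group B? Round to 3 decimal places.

The responsibility of component k is π_k f_k(x) divided by Σ_j π_j f_j(x).
Since both observations come from the same component, the likelihood for component k is f_k(x₁)·f_k(x₂).
  f_A = [(1/(0.4·√(2π)))·exp(−(2.2−2.0)²/(2·0.4²)) = 0.997356·exp(-0.12500) = 0.880163] × [0.215693] = 0.189845
  f_B = [(1/(1.2·√(2π)))·exp(−(2.2−2.8)²/(2·1.2²)) = 0.332452·exp(-0.12500) = 0.293388] × [0.3313] = 0.0971992
  f_C = [(1/(1.0·√(2π)))·exp(−(2.2−4.7)²/(2·1.0²)) = 0.398942·exp(-3.12500) = 0.0175283] × [0.053991] = 0.00094637
  f_D = [(1/(0.6·√(2π)))·exp(−(2.2−6.6)²/(2·0.6²)) = 0.664904·exp(-26.88889) = 1.39657e-12] × [4.44926e-10] = 6.21371e-22
Multiply by the mixture weights:
  π_A·f_A = 0.37 × 0.189845 = 0.0702428
  π_B·f_B = 0.14 × 0.0971992 = 0.0136079
  π_C·f_C = 0.18 × 0.00094637 = 0.000170347
  π_D·f_D = 0.31 × 6.21371e-22 = 1.92625e-22
Normaliser: 0.0702428 + 0.0136079 + 0.000170347 + 1.92625e-22 = 0.084021
Responsibility of Group B: 0.0136079 / 0.084021 ≈ 0.162

0.162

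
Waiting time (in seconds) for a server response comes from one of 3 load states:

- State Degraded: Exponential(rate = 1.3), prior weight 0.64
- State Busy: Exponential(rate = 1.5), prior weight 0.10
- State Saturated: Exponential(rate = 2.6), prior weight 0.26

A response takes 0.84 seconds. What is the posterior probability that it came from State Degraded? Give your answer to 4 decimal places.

By Bayes' theorem, P(k | x) = P(Z=k) f_k(x) / Σ_j P(Z=j) f_j(x).
Evaluate each component's likelihood at the observed value:
  p_Degraded = 1.3·e^(−1.3·0.84) = 1.3·e^(−1.0920) = 0.436208
  p_Busy = 1.5·e^(−1.5·0.84) = 1.5·e^(−1.2600) = 0.425481
  p_Saturated = 2.6·e^(−2.6·0.84) = 2.6·e^(−2.1840) = 0.292735
Multiply by the mixture weights:
  P(Z=Degraded)·p_Degraded = 0.64 × 0.436208 = 0.279173
  P(Z=Busy)·p_Busy = 0.10 × 0.425481 = 0.0425481
  P(Z=Saturated)·p_Saturated = 0.26 × 0.292735 = 0.076111
Marginal: 0.279173 + 0.0425481 + 0.076111 = 0.397832
Responsibility of State Degraded: 0.279173 / 0.397832 ≈ 0.7017

0.7017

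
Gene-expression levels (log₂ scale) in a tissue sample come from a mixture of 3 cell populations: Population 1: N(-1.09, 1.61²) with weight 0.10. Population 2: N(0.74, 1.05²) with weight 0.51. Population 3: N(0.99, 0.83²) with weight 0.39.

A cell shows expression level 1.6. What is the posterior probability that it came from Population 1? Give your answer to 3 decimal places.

P(component k | x) = w_k·f_k(x) / marginal(x), where marginal(x) = Σ_j w_j·f_j(x).
Evaluate each component's likelihood at the observed value:
  p_1 = (1/(1.61·√(2π)))·exp(−(1.6−-1.09)²/(2·1.61²)) = 0.247790·exp(-1.39580) = 0.0613616
  p_2 = (1/(1.05·√(2π)))·exp(−(1.6−0.74)²/(2·1.05²)) = 0.379945·exp(-0.33542) = 0.271675
  p_3 = (1/(0.83·√(2π)))·exp(−(1.6−0.99)²/(2·0.83²)) = 0.480653·exp(-0.27007) = 0.366896
Weight by the priors:
  w_1·p_1 = 0.10 × 0.0613616 = 0.00613616
  w_2·p_2 = 0.51 × 0.271675 = 0.138554
  w_3·p_3 = 0.39 × 0.366896 = 0.143089
Sum: 0.00613616 + 0.138554 + 0.143089 = 0.28778
P(Population 1 | x) ≈ 0.021

0.021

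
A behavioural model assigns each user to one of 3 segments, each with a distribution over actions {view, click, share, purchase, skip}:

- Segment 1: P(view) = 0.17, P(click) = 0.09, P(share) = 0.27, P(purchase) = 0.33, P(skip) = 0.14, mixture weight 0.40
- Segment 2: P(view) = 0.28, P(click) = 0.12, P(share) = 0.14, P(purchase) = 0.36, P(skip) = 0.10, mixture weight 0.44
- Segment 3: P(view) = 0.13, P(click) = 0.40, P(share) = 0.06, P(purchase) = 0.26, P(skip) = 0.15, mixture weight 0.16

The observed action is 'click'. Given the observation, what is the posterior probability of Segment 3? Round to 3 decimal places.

Posterior ∝ prior × likelihood, so P(k | x) ∝ P(Z=k) f_k(x); normalise over all components.
Categorical probabilities:
  f_1 = P(click | comp) = 0.09
  f_2 = P(click | comp) = 0.12
  f_3 = P(click | comp) = 0.40
Multiply by the mixture weights:
  P(Z=1)·f_1 = 0.40 × 0.09 = 0.036
  P(Z=2)·f_2 = 0.44 × 0.12 = 0.0528
  P(Z=3)·f_3 = 0.16 × 0.4 = 0.064
Sum: 0.036 + 0.0528 + 0.064 = 0.1528
P(Segment 3 | the observation) ≈ 0.419

0.419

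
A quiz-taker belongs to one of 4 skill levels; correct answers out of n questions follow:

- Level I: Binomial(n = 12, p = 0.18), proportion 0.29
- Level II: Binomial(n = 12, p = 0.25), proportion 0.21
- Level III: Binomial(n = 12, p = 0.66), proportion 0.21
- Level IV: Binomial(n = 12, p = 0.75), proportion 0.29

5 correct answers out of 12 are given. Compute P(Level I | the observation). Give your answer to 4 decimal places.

0.2313

Posterior ∝ prior × likelihood, so P(k | x) ∝ P(Z=k) f_k(x); normalise over all components.
Evaluate each component's likelihood at the observed value:
  L_I = 0.0373065
  L_II = 0.103241
  L_III = 0.0520951
  L_IV = 0.0114713
Multiply by the mixture weights:
  P(Z=I)·L_I = 0.29 × 0.0373065 = 0.0108189
  P(Z=II)·L_II = 0.21 × 0.103241 = 0.0216807
  P(Z=III)·L_III = 0.21 × 0.0520951 = 0.01094
  P(Z=IV)·L_IV = 0.29 × 0.0114713 = 0.00332667
Marginal: 0.0108189 + 0.0216807 + 0.01094 + 0.00332667 = 0.0467662
So the posterior for Level I is 0.0108189 / 0.0467662 ≈ 0.2313.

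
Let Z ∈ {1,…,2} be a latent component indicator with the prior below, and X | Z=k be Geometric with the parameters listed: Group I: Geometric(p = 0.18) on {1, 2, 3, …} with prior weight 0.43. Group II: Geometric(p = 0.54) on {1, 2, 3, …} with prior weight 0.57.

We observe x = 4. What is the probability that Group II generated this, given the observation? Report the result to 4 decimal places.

Posterior ∝ prior × likelihood, so P(k | x) ∝ P(Z=k) f_k(x); normalise over all components.
Geometric probabilities:
  L_I = 0.18·(1−0.18)^3 = 0.18·0.551368 = 0.0992462
  L_II = 0.54·(1−0.54)^3 = 0.54·0.097336 = 0.0525614
Weight by the priors:
  P(Z=I)·L_I = 0.43 × 0.0992462 = 0.0426759
  P(Z=II)·L_II = 0.57 × 0.0525614 = 0.02996
Sum: 0.0426759 + 0.02996 = 0.0726359
P(Group II | the observation) = 0.02996 / 0.0726359 ≈ 0.4125

0.4125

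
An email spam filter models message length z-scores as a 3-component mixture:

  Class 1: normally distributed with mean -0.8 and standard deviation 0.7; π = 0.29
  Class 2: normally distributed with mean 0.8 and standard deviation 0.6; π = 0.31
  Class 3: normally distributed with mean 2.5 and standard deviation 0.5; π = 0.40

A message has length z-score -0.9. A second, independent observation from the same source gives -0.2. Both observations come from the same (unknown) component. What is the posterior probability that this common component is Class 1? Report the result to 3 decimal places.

Apply Bayes' rule: the posterior for each component is proportional to its prior times its likelihood at x.
Since both observations come from the same component, the likelihood for component k is f_k(x₁)·f_k(x₂).
  f_1 = [0.564132] × [0.394707] = 0.222667
  f_2 = [0.0120102] × [0.165795] = 0.00199123
  f_3 = [7.26192e-11] × [3.71472e-07] = 2.6976e-17
Multiply by the mixture weights:
  π_1·f_1 = 0.29 × 0.222667 = 0.0645734
  π_2·f_2 = 0.31 × 0.00199123 = 0.000617281
  π_3·f_3 = 0.40 × 2.6976e-17 = 1.07904e-17
Denominator: 0.0645734 + 0.000617281 + 1.07904e-17 = 0.0651907
P(Class 1 | x) ≈ 0.991

0.991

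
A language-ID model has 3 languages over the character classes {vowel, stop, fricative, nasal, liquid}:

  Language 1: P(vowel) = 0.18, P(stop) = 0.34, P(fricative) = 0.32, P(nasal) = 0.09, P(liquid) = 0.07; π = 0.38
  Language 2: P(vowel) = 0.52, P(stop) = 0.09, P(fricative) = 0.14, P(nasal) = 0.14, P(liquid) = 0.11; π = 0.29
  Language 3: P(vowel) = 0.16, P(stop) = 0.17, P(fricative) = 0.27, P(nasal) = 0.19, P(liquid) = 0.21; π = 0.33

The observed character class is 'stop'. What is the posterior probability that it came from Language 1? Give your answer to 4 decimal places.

0.6112

The responsibility of component k is w_k f_k(x) divided by Σ_j w_j f_j(x).
Component likelihoods at x = 'stop':
  L_1 = P(stop | comp) = 0.34
  L_2 = P(stop | comp) = 0.09
  L_3 = P(stop | comp) = 0.17
Multiply by the mixture weights:
  w_1·L_1 = 0.38 × 0.34 = 0.1292
  w_2·L_2 = 0.29 × 0.09 = 0.0261
  w_3·L_3 = 0.33 × 0.17 = 0.0561
Evidence: 0.1292 + 0.0261 + 0.0561 = 0.2114
Responsibility of Language 1: 0.1292 / 0.2114 ≈ 0.6112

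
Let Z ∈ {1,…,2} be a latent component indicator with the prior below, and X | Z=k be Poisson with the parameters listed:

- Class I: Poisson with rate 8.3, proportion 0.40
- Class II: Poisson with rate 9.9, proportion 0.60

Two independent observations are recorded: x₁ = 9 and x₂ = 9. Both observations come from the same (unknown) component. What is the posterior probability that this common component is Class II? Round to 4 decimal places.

0.5935

P(component k | x) = π_k·f_k(x) / marginal(x), where marginal(x) = Σ_j π_j·f_j(x).
Since both observations come from the same component, the likelihood for component k is f_k(x₁)·f_k(x₂).
  f_I = [e^(−8.3)·8.3^9/9! = 0.128025] × [0.128025] = 0.0163905
  f_II = [e^(−9.9)·9.9^9/9! = 0.12631] × [0.12631] = 0.0159543
Unnormalised posteriors:
  π_I·f_I = 0.40 × 0.0163905 = 0.00655618
  π_II·f_II = 0.60 × 0.0159543 = 0.00957256
Normaliser: 0.00655618 + 0.00957256 = 0.0161287
Responsibility of Class II: 0.00957256 / 0.0161287 ≈ 0.5935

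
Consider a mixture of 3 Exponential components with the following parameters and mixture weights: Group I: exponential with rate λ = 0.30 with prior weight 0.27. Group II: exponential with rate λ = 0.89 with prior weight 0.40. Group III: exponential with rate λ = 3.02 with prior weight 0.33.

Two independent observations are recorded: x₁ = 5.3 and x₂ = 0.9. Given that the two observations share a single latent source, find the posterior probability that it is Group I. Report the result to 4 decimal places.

0.7484

By Bayes' theorem, P(k | x) = π_k f_k(x) / Σ_j π_j f_j(x).
Since both observations come from the same component, the likelihood for component k is f_k(x₁)·f_k(x₂).
  p_I = [0.30·e^(−0.30·5.3) = 0.30·e^(−1.5900) = 0.0611777] × [0.229014] = 0.0140105
  p_II = [0.89·e^(−0.89·5.3) = 0.89·e^(−4.7170) = 0.00795835] × [0.399503] = 0.00317938
  p_III = [3.02·e^(−3.02·5.3) = 3.02·e^(−16.0060) = 3.37823e-07] × [0.19934] = 6.73417e-08
Weight by the priors:
  π_I·p_I = 0.27 × 0.0140105 = 0.00378284
  π_II·p_II = 0.40 × 0.00317938 = 0.00127175
  π_III·p_III = 0.33 × 6.73417e-08 = 2.22228e-08
Denominator: 0.00378284 + 0.00127175 + 2.22228e-08 = 0.00505462
So the posterior for Group I is 0.00378284 / 0.00505462 ≈ 0.7484.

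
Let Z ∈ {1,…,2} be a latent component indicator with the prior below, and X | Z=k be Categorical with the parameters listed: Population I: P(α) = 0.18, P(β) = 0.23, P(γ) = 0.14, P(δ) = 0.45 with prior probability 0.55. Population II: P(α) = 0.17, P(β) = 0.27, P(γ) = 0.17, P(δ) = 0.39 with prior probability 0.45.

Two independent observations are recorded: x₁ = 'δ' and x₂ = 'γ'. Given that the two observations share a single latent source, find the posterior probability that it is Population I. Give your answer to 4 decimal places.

P(component k | x) = π_k·f_k(x) / marginal(x), where marginal(x) = Σ_j π_j·f_j(x).
Since both observations come from the same component, the likelihood for component k is f_k(x₁)·f_k(x₂).
  f_I = [0.45] × [0.14] = 0.063
  f_II = [0.39] × [0.17] = 0.0663
Unnormalised posteriors:
  π_I·f_I = 0.55 × 0.063 = 0.03465
  π_II·f_II = 0.45 × 0.0663 = 0.029835
Denominator: 0.03465 + 0.029835 = 0.064485
Responsibility of Population I: 0.03465 / 0.064485 ≈ 0.5373

0.5373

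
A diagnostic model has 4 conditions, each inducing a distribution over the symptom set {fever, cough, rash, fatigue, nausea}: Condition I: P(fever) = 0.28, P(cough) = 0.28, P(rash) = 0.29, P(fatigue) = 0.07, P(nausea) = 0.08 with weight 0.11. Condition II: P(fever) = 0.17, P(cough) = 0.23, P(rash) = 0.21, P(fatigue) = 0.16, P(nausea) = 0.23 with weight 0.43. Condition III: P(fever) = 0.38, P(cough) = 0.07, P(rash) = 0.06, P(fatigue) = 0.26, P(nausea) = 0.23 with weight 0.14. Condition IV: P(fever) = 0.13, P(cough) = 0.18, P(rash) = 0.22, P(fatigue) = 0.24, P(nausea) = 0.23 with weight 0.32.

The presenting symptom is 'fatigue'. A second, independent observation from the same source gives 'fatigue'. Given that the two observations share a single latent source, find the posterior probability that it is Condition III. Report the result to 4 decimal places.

By Bayes' theorem, P(k | x) = w_k f_k(x) / Σ_j w_j f_j(x).
Since both observations come from the same component, the likelihood for component k is f_k(x₁)·f_k(x₂).
  p_I = [P(fatigue | comp) = 0.07] × [0.07] = 0.0049
  p_II = [P(fatigue | comp) = 0.16] × [0.16] = 0.0256
  p_III = [P(fatigue | comp) = 0.26] × [0.26] = 0.0676
  p_IV = [P(fatigue | comp) = 0.24] × [0.24] = 0.0576
Prior × likelihood for each component:
  w_I·p_I = 0.11 × 0.0049 = 0.000539
  w_II·p_II = 0.43 × 0.0256 = 0.011008
  w_III·p_III = 0.14 × 0.0676 = 0.009464
  w_IV·p_IV = 0.32 × 0.0576 = 0.018432
Denominator: 0.000539 + 0.011008 + 0.009464 + 0.018432 = 0.039443
So the posterior for Condition III is 0.009464 / 0.039443 ≈ 0.2399.

0.2399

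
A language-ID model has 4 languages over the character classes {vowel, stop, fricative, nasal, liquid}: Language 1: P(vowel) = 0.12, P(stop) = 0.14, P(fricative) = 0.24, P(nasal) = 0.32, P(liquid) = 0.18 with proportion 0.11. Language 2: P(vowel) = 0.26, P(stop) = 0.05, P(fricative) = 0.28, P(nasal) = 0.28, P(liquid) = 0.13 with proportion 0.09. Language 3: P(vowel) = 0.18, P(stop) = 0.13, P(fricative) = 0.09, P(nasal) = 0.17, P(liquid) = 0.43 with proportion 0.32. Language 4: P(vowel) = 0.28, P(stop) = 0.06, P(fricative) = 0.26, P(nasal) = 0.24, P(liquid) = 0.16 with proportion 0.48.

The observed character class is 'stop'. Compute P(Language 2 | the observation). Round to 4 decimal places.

P(component k | x) = P(Z=k)·f_k(x) / marginal(x), where marginal(x) = Σ_j P(Z=j)·f_j(x).
Component likelihoods at x = 'stop':
  p_1 = P(stop | comp) = 0.14
  p_2 = P(stop | comp) = 0.05
  p_3 = P(stop | comp) = 0.13
  p_4 = P(stop | comp) = 0.06
Unnormalised posteriors:
  P(Z=1)·p_1 = 0.11 × 0.14 = 0.0154
  P(Z=2)·p_2 = 0.09 × 0.05 = 0.0045
  P(Z=3)·p_3 = 0.32 × 0.13 = 0.0416
  P(Z=4)·p_4 = 0.48 × 0.06 = 0.0288
Marginal: 0.0154 + 0.0045 + 0.0416 + 0.0288 = 0.0903
P(Language 2 | x) ≈ 0.0498

0.0498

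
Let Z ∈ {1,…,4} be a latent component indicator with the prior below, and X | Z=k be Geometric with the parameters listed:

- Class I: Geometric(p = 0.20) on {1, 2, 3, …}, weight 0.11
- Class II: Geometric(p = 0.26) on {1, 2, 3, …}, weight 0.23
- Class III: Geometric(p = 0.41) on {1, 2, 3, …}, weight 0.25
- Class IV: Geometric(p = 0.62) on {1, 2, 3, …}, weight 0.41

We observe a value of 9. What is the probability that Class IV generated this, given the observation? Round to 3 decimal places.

0.010

By Bayes' theorem, P(k | x) = π_k f_k(x) / Σ_j π_j f_j(x).
Geometric probabilities:
  f_I = 0.20·(1−0.20)^8 = 0.20·0.167772 = 0.0335544
  f_II = 0.26·(1−0.26)^8 = 0.26·0.0899195 = 0.0233791
  f_III = 0.41·(1−0.41)^8 = 0.41·0.014683 = 0.00602005
  f_IV = 0.62·(1−0.62)^8 = 0.62·0.000434779 = 0.000269563
Prior × likelihood for each component:
  π_I·f_I = 0.11 × 0.0335544 = 0.00369099
  π_II·f_II = 0.23 × 0.0233791 = 0.00537718
  π_III·f_III = 0.25 × 0.00602005 = 0.00150501
  π_IV·f_IV = 0.41 × 0.000269563 = 0.000110521
Normaliser: 0.00369099 + 0.00537718 + 0.00150501 + 0.000110521 = 0.0106837
P(Class IV | data) = 0.000110521 / 0.0106837 ≈ 0.010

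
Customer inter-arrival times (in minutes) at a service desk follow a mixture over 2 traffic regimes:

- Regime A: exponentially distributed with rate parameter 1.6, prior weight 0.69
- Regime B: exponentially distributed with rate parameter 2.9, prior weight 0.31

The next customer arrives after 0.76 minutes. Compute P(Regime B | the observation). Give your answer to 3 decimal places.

0.233

Apply Bayes' rule: the posterior for each component is proportional to its prior times its likelihood at x.
Exponential densities:
  L_A = 0.474262
  L_B = 0.320046
Weight by the priors:
  π_A·L_A = 0.69 × 0.474262 = 0.32724
  π_B·L_B = 0.31 × 0.320046 = 0.0992144
Sum: 0.32724 + 0.0992144 = 0.426455
Responsibility of Regime B: 0.0992144 / 0.426455 ≈ 0.233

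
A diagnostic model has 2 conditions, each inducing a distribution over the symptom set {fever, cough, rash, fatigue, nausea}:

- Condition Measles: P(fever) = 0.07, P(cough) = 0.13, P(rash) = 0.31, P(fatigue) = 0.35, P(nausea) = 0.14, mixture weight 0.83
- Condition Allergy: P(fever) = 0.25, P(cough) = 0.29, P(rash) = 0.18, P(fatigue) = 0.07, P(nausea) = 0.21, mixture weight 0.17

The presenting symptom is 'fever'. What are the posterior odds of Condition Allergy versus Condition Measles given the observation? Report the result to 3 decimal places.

0.731

The posterior odds equal the prior odds times the likelihood ratio: (w_i/w_j)·(f_i(x)/f_j(x)).
Categorical probabilities:
  L_Measles = 0.07
  L_Allergy = 0.25
Posterior odds = (w_Allergy·L_Allergy) / (w_Measles·L_Measles) = (0.17·0.25) / (0.83·0.07) = 0.0425 / 0.0581 ≈ 0.731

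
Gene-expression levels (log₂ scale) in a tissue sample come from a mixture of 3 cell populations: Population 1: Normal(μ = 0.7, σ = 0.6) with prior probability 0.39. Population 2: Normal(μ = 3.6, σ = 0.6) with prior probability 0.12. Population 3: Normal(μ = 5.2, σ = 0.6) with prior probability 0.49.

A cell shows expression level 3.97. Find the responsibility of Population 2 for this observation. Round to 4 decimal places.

P(component k | x) = π_k·f_k(x) / marginal(x), where marginal(x) = Σ_j π_j·f_j(x).
Normal densities:
  L_1 = 2.36017e-07
  L_2 = 0.549772
  L_3 = 0.08132
Unnormalised posteriors:
  π_1·L_1 = 0.39 × 2.36017e-07 = 9.20465e-08
  π_2·L_2 = 0.12 × 0.549772 = 0.0659726
  π_3·L_3 = 0.49 × 0.08132 = 0.0398468
Evidence: 9.20465e-08 + 0.0659726 + 0.0398468 = 0.10582
P(Population 2 | 3.97) = 0.0659726 / 0.10582 ≈ 0.6234

0.6234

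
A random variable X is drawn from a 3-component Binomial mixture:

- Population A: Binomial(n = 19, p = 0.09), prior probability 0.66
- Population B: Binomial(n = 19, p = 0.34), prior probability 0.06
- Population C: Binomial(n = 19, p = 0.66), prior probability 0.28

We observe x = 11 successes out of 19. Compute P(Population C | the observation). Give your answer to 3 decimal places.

0.972

P(component k | x) = π_k·f_k(x) / marginal(x), where marginal(x) = Σ_j π_j·f_j(x).
Evaluate each component's likelihood at the observed value:
  p_A = 1.11537e-07
  p_B = 0.0191002
  p_C = 0.139712
Prior × likelihood for each component:
  π_A·p_A = 0.66 × 1.11537e-07 = 7.36141e-08
  π_B·p_B = 0.06 × 0.0191002 = 0.00114601
  π_C·p_C = 0.28 × 0.139712 = 0.0391193
Denominator: 7.36141e-08 + 0.00114601 + 0.0391193 = 0.0402654
P(Population C | 11 successes out of 19) = 0.0391193 / 0.0402654 ≈ 0.972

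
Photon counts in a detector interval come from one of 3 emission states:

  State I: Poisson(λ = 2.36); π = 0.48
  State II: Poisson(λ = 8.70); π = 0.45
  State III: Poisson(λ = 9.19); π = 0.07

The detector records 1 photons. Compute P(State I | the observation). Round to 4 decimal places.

0.9933

Apply Bayes' rule: the posterior for each component is proportional to its prior times its likelihood at x.
Poisson probabilities:
  L_I = e^(−2.36)·2.36^1/1! = 0.222832
  L_II = e^(−8.70)·8.70^1/1! = 0.0014493
  L_III = e^(−9.19)·9.19^1/1! = 0.000937884
Unnormalised posteriors:
  π_I·L_I = 0.48 × 0.222832 = 0.106959
  π_II·L_II = 0.45 × 0.0014493 = 0.000652183
  π_III·L_III = 0.07 × 0.000937884 = 6.56519e-05
Normaliser: 0.106959 + 0.000652183 + 6.56519e-05 = 0.107677
Responsibility of State I: 0.106959 / 0.107677 ≈ 0.9933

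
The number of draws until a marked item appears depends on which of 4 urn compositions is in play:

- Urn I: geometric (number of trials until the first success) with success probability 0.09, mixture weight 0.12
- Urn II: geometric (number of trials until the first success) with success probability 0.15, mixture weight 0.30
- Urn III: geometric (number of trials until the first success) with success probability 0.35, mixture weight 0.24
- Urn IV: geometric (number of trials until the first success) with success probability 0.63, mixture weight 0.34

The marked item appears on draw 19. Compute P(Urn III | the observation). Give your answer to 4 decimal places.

0.0081

P(component k | x) = π_k·f_k(x) / marginal(x), where marginal(x) = Σ_j π_j·f_j(x).
Geometric probabilities:
  p_I = 0.09·(1−0.09)^18 = 0.09·0.183124 = 0.0164812
  p_II = 0.15·(1−0.15)^18 = 0.15·0.0536464 = 0.00804696
  p_III = 0.35·(1−0.35)^18 = 0.35·0.000428983 = 0.000150144
  p_IV = 0.63·(1−0.63)^18 = 0.63·1.68901e-08 = 1.06407e-08
Prior × likelihood for each component:
  π_I·p_I = 0.12 × 0.0164812 = 0.00197774
  π_II·p_II = 0.30 × 0.00804696 = 0.00241409
  π_III·p_III = 0.24 × 0.000150144 = 3.60346e-05
  π_IV·p_IV = 0.34 × 1.06407e-08 = 3.61785e-09
Sum: 0.00197774 + 0.00241409 + 3.60346e-05 + 3.61785e-09 = 0.00442786
So the posterior for Urn III is 3.60346e-05 / 0.00442786 ≈ 0.0081.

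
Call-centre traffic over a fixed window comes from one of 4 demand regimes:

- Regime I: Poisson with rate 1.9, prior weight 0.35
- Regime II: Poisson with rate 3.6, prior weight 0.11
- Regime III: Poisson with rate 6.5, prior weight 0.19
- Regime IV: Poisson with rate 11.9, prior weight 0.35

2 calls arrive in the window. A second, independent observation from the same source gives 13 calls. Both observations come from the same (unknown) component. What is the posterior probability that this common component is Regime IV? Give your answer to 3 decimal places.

P(component k | x) = π_k·f_k(x) / marginal(x), where marginal(x) = Σ_j π_j·f_j(x).
Since both observations come from the same component, the likelihood for component k is f_k(x₁)·f_k(x₂).
  p_I = [e^(−1.9)·1.9^2/2! = 0.269971] × [1.01008e-07] = 2.72693e-08
  p_II = [e^(−3.6)·3.6^2/2! = 0.177058] × [7.485e-05] = 1.32528e-05
  p_III = [e^(−6.5)·6.5^2/2! = 0.0317602] × [0.00892646] = 0.000283506
  p_IV = [e^(−11.9)·11.9^2/2! = 0.000480795] × [0.104647] = 5.03136e-05
Weight by the priors:
  π_I·p_I = 0.35 × 2.72693e-08 = 9.54427e-09
  π_II·p_II = 0.11 × 1.32528e-05 = 1.45781e-06
  π_III·p_III = 0.19 × 0.000283506 = 5.38661e-05
  π_IV·p_IV = 0.35 × 5.03136e-05 = 1.76098e-05
Denominator: 9.54427e-09 + 1.45781e-06 + 5.38661e-05 + 1.76098e-05 = 7.29432e-05
Responsibility of Regime IV: 1.76098e-05 / 7.29432e-05 ≈ 0.241

0.241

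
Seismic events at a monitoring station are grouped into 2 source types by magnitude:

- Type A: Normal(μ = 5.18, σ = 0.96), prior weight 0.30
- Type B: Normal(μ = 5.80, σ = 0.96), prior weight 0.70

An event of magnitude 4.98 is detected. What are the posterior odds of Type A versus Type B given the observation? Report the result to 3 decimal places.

Posterior odds = (P(Z=i) f_i(x)) / (P(Z=j) f_j(x)); the normalising sum cancels.
Component likelihoods at x = 4.98:
  L_A = 0.406644
  L_B = 0.288541
Odds = (0.30/0.70) × (0.406644/0.288541) = 0.428571 × 1.40931 ≈ 0.604

0.604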